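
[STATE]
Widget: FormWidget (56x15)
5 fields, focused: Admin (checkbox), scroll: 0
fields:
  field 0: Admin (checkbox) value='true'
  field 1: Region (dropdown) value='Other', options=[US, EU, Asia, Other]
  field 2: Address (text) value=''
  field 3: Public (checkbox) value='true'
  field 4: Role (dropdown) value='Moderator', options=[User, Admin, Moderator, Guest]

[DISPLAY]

> Admin:      [x]                                       
  Region:     [Other                                  ▼]
  Address:    [                                        ]
  Public:     [x]                                       
  Role:       [Moderator                              ▼]
                                                        
                                                        
                                                        
                                                        
                                                        
                                                        
                                                        
                                                        
                                                        
                                                        


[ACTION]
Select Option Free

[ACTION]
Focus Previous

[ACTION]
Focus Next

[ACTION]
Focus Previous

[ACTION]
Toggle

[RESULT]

  Admin:      [x]                                       
  Region:     [Other                                  ▼]
  Address:    [                                        ]
  Public:     [x]                                       
> Role:       [Moderator                              ▼]
                                                        
                                                        
                                                        
                                                        
                                                        
                                                        
                                                        
                                                        
                                                        
                                                        


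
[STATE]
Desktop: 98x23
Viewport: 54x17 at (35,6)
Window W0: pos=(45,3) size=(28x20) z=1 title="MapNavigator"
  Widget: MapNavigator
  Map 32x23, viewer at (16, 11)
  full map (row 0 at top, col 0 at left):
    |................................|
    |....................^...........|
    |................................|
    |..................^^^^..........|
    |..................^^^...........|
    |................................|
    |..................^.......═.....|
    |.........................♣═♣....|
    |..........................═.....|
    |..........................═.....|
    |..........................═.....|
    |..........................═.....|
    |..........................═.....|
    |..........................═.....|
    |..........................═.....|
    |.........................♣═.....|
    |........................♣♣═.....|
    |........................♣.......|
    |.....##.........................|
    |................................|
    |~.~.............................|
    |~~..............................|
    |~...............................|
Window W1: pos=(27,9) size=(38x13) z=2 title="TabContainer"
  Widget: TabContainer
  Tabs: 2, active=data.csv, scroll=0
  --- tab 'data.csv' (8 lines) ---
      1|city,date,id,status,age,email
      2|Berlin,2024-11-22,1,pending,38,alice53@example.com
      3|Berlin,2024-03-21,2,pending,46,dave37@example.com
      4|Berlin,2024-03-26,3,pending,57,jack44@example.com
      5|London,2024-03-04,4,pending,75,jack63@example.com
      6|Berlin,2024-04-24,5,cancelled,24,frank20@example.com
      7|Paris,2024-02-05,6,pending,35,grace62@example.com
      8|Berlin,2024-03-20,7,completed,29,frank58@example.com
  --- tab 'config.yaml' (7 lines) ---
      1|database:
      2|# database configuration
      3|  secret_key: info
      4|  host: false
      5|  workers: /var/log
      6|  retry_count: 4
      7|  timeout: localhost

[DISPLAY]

          ┃...............^^^^.......┃                
          ┃...............^^^........┃                
          ┃..........................┃                
━━━━━━━━━━━━━━━━━━━━━━━━━━━━━┓....═..┃                
tainer                       ┃...♣═♣.┃                
─────────────────────────────┨....═..┃                
sv]│ config.yaml             ┃....═..┃                
─────────────────────────────┃....═..┃                
te,id,status,age,email       ┃....═..┃                
2024-11-22,1,pending,38,alice┃....═..┃                
2024-03-21,2,pending,46,dave3┃....═..┃                
2024-03-26,3,pending,57,jack4┃....═..┃                
2024-03-04,4,pending,75,jack6┃...♣═..┃                
2024-04-24,5,cancelled,24,fra┃..♣♣═..┃                
024-02-05,6,pending,35,grace6┃..♣....┃                
━━━━━━━━━━━━━━━━━━━━━━━━━━━━━┛.......┃                
          ┗━━━━━━━━━━━━━━━━━━━━━━━━━━┛                


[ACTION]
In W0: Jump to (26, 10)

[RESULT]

          ┃...................       ┃                
          ┃.....^^^^..........       ┃                
          ┃.....^^^...........       ┃                
━━━━━━━━━━━━━━━━━━━━━━━━━━━━━┓       ┃                
tainer                       ┃       ┃                
─────────────────────────────┨       ┃                
sv]│ config.yaml             ┃       ┃                
─────────────────────────────┃       ┃                
te,id,status,age,email       ┃       ┃                
2024-11-22,1,pending,38,alice┃       ┃                
2024-03-21,2,pending,46,dave3┃       ┃                
2024-03-26,3,pending,57,jack4┃       ┃                
2024-03-04,4,pending,75,jack6┃       ┃                
2024-04-24,5,cancelled,24,fra┃       ┃                
024-02-05,6,pending,35,grace6┃       ┃                
━━━━━━━━━━━━━━━━━━━━━━━━━━━━━┛       ┃                
          ┗━━━━━━━━━━━━━━━━━━━━━━━━━━┛                


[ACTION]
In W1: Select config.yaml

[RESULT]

          ┃...................       ┃                
          ┃.....^^^^..........       ┃                
          ┃.....^^^...........       ┃                
━━━━━━━━━━━━━━━━━━━━━━━━━━━━━┓       ┃                
tainer                       ┃       ┃                
─────────────────────────────┨       ┃                
sv │[config.yaml]            ┃       ┃                
─────────────────────────────┃       ┃                
e:                           ┃       ┃                
ase configuration            ┃       ┃                
t_key: info                  ┃       ┃                
 false                       ┃       ┃                
rs: /var/log                 ┃       ┃                
_count: 4                    ┃       ┃                
ut: localhost                ┃       ┃                
━━━━━━━━━━━━━━━━━━━━━━━━━━━━━┛       ┃                
          ┗━━━━━━━━━━━━━━━━━━━━━━━━━━┛                


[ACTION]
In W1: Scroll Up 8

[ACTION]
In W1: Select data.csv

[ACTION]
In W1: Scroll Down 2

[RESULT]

          ┃...................       ┃                
          ┃.....^^^^..........       ┃                
          ┃.....^^^...........       ┃                
━━━━━━━━━━━━━━━━━━━━━━━━━━━━━┓       ┃                
tainer                       ┃       ┃                
─────────────────────────────┨       ┃                
sv]│ config.yaml             ┃       ┃                
─────────────────────────────┃       ┃                
2024-03-21,2,pending,46,dave3┃       ┃                
2024-03-26,3,pending,57,jack4┃       ┃                
2024-03-04,4,pending,75,jack6┃       ┃                
2024-04-24,5,cancelled,24,fra┃       ┃                
024-02-05,6,pending,35,grace6┃       ┃                
2024-03-20,7,completed,29,fra┃       ┃                
                             ┃       ┃                
━━━━━━━━━━━━━━━━━━━━━━━━━━━━━┛       ┃                
          ┗━━━━━━━━━━━━━━━━━━━━━━━━━━┛                


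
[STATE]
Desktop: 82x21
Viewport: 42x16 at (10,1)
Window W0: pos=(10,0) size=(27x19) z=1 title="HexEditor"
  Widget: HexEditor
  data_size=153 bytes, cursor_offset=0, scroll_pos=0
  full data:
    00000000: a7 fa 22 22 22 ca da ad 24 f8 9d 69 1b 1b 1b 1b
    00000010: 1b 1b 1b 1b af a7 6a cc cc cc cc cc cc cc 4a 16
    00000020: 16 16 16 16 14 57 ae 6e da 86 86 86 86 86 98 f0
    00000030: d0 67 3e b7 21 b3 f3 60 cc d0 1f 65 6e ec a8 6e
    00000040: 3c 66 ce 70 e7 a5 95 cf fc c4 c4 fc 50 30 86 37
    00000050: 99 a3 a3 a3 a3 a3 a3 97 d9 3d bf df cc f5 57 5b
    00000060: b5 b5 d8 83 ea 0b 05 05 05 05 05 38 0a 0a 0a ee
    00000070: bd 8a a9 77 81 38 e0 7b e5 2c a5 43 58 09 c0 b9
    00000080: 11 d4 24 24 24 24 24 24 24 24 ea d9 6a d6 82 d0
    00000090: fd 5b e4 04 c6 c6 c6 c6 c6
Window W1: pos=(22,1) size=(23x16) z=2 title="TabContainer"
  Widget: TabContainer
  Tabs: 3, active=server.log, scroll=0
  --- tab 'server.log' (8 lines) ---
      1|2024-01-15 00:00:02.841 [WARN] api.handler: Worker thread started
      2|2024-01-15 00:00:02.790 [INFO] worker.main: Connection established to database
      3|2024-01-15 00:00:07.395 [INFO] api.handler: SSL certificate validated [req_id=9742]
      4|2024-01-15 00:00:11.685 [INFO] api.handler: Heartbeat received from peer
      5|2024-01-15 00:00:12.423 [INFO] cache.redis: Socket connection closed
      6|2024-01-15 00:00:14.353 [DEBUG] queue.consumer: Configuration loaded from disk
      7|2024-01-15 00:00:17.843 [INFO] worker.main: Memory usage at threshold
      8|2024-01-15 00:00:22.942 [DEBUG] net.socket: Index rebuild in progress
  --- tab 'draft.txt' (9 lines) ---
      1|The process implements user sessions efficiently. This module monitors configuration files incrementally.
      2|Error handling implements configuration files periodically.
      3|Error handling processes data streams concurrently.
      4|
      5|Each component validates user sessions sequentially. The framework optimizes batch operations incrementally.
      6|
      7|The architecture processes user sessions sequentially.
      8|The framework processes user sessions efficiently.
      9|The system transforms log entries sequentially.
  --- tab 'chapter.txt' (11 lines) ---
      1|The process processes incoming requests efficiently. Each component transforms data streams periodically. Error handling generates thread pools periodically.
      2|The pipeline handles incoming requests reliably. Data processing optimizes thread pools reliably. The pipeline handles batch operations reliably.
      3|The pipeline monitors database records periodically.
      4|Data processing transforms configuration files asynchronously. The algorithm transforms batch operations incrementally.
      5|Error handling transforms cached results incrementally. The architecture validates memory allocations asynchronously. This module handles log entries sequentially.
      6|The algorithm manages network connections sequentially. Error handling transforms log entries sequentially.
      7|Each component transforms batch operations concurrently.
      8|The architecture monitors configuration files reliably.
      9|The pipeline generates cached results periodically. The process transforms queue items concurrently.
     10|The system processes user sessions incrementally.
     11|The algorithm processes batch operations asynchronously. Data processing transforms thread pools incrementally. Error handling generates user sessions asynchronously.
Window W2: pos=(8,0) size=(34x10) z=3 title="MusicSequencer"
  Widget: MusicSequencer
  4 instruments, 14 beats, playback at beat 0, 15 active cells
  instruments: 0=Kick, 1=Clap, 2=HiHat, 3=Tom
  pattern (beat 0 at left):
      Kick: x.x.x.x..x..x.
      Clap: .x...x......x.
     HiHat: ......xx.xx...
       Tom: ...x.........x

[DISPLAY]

MusicSequencer                 ┃━━┓       
───────────────────────────────┨  ┃       
     ▼1234567890123            ┃──┨       
 Kick█·█·█·█··█··█·            ┃.t┃       
 Clap·█···█······█·            ┃──┃       
HiHat······██·██···            ┃.8┃       
  Tom···█·········█            ┃.7┃       
                               ┃.3┃       
━━━━━━━━━━━━━━━━━━━━━━━━━━━━━━━┛.6┃       
┃00000070  b┃2024-01-15 00:00:12.4┃       
┃00000080  1┃2024-01-15 00:00:14.3┃       
┃00000090  f┃2024-01-15 00:00:17.8┃       
┃           ┃2024-01-15 00:00:22.9┃       
┃           ┃                     ┃       
┃           ┃                     ┃       
┃           ┗━━━━━━━━━━━━━━━━━━━━━┛       


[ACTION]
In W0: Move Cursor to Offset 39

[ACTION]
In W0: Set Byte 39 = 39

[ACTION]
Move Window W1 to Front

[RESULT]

MusicSequenc┏━━━━━━━━━━━━━━━━━━━━━┓       
────────────┃ TabContainer        ┃       
     ▼123456┠─────────────────────┨       
 Kick█·█·█·█┃[server.log]│ draft.t┃       
 Clap·█···█·┃─────────────────────┃       
HiHat······█┃2024-01-15 00:00:02.8┃       
  Tom···█···┃2024-01-15 00:00:02.7┃       
            ┃2024-01-15 00:00:07.3┃       
━━━━━━━━━━━━┃2024-01-15 00:00:11.6┃       
┃00000070  b┃2024-01-15 00:00:12.4┃       
┃00000080  1┃2024-01-15 00:00:14.3┃       
┃00000090  f┃2024-01-15 00:00:17.8┃       
┃           ┃2024-01-15 00:00:22.9┃       
┃           ┃                     ┃       
┃           ┃                     ┃       
┃           ┗━━━━━━━━━━━━━━━━━━━━━┛       


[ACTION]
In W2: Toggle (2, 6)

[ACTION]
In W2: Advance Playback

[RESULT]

MusicSequenc┏━━━━━━━━━━━━━━━━━━━━━┓       
────────────┃ TabContainer        ┃       
     0▼23456┠─────────────────────┨       
 Kick█·█·█·█┃[server.log]│ draft.t┃       
 Clap·█···█·┃─────────────────────┃       
HiHat·······┃2024-01-15 00:00:02.8┃       
  Tom···█···┃2024-01-15 00:00:02.7┃       
            ┃2024-01-15 00:00:07.3┃       
━━━━━━━━━━━━┃2024-01-15 00:00:11.6┃       
┃00000070  b┃2024-01-15 00:00:12.4┃       
┃00000080  1┃2024-01-15 00:00:14.3┃       
┃00000090  f┃2024-01-15 00:00:17.8┃       
┃           ┃2024-01-15 00:00:22.9┃       
┃           ┃                     ┃       
┃           ┃                     ┃       
┃           ┗━━━━━━━━━━━━━━━━━━━━━┛       


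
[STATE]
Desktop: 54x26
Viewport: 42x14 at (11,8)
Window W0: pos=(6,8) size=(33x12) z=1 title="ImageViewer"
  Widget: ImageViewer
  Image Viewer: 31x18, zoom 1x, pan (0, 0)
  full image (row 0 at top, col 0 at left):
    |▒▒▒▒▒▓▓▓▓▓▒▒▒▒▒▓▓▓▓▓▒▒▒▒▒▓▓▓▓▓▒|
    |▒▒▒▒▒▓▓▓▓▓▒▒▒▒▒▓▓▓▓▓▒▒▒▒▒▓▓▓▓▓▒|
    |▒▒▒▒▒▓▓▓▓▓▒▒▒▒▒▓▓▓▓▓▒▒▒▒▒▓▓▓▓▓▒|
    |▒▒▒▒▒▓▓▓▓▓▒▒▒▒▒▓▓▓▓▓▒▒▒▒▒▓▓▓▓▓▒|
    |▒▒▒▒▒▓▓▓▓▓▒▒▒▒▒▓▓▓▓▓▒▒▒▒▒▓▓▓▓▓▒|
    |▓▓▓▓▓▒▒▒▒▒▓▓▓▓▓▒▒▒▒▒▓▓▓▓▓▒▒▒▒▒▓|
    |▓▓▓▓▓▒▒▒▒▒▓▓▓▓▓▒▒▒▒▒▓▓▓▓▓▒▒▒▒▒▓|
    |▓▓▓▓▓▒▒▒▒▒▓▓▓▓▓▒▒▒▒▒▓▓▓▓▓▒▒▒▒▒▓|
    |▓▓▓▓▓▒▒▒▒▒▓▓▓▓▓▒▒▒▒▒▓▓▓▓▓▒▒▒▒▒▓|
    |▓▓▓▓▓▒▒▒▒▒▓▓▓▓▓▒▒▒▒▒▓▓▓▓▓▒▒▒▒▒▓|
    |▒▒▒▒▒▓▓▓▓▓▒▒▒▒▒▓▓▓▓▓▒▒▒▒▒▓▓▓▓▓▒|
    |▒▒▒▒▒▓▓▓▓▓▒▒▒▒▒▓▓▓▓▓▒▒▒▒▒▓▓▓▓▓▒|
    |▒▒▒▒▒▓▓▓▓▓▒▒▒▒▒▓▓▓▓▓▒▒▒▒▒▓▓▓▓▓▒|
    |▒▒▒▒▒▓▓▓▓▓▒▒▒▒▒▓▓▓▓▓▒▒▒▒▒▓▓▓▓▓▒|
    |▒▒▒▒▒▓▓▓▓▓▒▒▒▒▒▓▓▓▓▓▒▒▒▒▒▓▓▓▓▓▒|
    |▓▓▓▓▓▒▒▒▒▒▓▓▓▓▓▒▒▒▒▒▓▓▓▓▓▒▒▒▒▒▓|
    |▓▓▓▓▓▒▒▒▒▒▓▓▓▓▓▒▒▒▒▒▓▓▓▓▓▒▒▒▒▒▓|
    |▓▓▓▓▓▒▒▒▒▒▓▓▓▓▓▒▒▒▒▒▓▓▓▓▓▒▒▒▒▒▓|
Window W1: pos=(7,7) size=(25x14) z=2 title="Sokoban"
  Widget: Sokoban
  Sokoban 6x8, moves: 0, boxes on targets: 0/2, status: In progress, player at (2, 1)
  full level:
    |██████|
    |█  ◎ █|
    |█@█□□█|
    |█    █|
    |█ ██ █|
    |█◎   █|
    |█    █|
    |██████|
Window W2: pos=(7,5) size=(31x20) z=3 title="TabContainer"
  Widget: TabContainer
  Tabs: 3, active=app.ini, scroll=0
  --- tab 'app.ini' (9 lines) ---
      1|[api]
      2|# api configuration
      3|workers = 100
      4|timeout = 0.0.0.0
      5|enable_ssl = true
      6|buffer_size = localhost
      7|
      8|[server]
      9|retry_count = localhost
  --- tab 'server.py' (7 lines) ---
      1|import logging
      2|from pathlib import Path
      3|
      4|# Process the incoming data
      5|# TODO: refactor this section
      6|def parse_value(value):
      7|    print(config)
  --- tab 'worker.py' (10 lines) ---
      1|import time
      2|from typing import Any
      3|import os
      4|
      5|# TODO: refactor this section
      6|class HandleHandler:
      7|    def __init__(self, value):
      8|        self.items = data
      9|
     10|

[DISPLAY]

p.ini]│ server.py │ worker┃┓              
──────────────────────────┃┃              
i]                        ┃┨              
pi configuration          ┃┃              
kers = 100                ┃┃              
eout = 0.0.0.0            ┃┃              
ble_ssl = true            ┃┃              
fer_size = localhost      ┃┃              
                          ┃┃              
rver]                     ┃┃              
ry_count = localhost      ┃┃              
                          ┃┛              
                          ┃               
                          ┃               


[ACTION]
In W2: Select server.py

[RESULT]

p.ini │[server.py]│ worker┃┓              
──────────────────────────┃┃              
ort logging               ┃┨              
m pathlib import Path     ┃┃              
                          ┃┃              
rocess the incoming data  ┃┃              
ODO: refactor this section┃┃              
 parse_value(value):      ┃┃              
 print(config)            ┃┃              
                          ┃┃              
                          ┃┃              
                          ┃┛              
                          ┃               
                          ┃               


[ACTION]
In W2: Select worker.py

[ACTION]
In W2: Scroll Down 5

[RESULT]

p.ini │ server.py │[worker┃┓              
──────────────────────────┃┃              
ss HandleHandler:         ┃┨              
 def __init__(self, value)┃┃              
     self.items = data    ┃┃              
                          ┃┃              
                          ┃┃              
                          ┃┃              
                          ┃┃              
                          ┃┃              
                          ┃┃              
                          ┃┛              
                          ┃               
                          ┃               


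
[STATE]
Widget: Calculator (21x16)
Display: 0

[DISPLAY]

                    0
┌───┬───┬───┬───┐    
│ 7 │ 8 │ 9 │ ÷ │    
├───┼───┼───┼───┤    
│ 4 │ 5 │ 6 │ × │    
├───┼───┼───┼───┤    
│ 1 │ 2 │ 3 │ - │    
├───┼───┼───┼───┤    
│ 0 │ . │ = │ + │    
├───┼───┼───┼───┤    
│ C │ MC│ MR│ M+│    
└───┴───┴───┴───┘    
                     
                     
                     
                     


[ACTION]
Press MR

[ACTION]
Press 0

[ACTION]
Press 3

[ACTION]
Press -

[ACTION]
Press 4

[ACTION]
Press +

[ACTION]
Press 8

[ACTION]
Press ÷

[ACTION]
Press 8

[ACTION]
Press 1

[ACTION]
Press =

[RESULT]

        0.08641975309
┌───┬───┬───┬───┐    
│ 7 │ 8 │ 9 │ ÷ │    
├───┼───┼───┼───┤    
│ 4 │ 5 │ 6 │ × │    
├───┼───┼───┼───┤    
│ 1 │ 2 │ 3 │ - │    
├───┼───┼───┼───┤    
│ 0 │ . │ = │ + │    
├───┼───┼───┼───┤    
│ C │ MC│ MR│ M+│    
└───┴───┴───┴───┘    
                     
                     
                     
                     


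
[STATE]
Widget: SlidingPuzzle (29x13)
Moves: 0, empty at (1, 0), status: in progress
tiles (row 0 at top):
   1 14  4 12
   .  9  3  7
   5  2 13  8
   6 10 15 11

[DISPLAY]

┌────┬────┬────┬────┐        
│  1 │ 14 │  4 │ 12 │        
├────┼────┼────┼────┤        
│    │  9 │  3 │  7 │        
├────┼────┼────┼────┤        
│  5 │  2 │ 13 │  8 │        
├────┼────┼────┼────┤        
│  6 │ 10 │ 15 │ 11 │        
└────┴────┴────┴────┘        
Moves: 0                     
                             
                             
                             


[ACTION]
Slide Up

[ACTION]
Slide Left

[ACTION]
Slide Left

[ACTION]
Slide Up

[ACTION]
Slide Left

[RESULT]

┌────┬────┬────┬────┐        
│  1 │ 14 │  4 │ 12 │        
├────┼────┼────┼────┤        
│  5 │  9 │  3 │  7 │        
├────┼────┼────┼────┤        
│  2 │ 13 │ 15 │  8 │        
├────┼────┼────┼────┤        
│  6 │ 10 │ 11 │    │        
└────┴────┴────┴────┘        
Moves: 5                     
                             
                             
                             


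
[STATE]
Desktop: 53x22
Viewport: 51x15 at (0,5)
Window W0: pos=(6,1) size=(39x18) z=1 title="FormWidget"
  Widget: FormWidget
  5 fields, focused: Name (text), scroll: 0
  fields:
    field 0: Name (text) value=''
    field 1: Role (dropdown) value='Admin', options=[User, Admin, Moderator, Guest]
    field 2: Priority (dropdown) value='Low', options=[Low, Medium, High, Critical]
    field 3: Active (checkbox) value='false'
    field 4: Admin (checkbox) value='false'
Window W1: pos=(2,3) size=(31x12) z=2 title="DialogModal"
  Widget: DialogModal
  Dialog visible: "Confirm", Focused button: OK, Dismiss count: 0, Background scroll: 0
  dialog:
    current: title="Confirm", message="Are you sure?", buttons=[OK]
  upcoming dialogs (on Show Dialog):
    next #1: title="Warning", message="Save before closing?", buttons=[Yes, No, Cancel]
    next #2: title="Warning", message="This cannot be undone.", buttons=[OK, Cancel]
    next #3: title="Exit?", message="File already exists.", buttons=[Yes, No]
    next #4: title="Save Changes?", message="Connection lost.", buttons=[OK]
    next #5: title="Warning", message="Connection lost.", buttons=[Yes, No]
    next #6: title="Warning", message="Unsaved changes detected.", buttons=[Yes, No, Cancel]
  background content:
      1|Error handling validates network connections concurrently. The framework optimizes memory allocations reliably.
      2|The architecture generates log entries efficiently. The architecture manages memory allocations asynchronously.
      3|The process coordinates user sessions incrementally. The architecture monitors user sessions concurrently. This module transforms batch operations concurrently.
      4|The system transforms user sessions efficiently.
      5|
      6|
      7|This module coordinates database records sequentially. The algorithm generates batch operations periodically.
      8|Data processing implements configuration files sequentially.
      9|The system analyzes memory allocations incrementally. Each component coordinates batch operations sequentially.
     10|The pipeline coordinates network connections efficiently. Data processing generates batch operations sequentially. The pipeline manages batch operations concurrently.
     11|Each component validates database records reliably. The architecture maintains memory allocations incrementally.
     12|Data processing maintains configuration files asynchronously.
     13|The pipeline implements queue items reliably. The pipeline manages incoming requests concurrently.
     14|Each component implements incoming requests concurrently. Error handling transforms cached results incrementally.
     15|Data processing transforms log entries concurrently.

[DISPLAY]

  ┠─────────────────────────────┨         ▼]┃      
  ┃Error handling validates netw┃         ▼]┃      
  ┃The ar┌───────────────┐tes lo┃           ┃      
  ┃The pr│    Confirm    │ user ┃           ┃      
  ┃The sy│ Are you sure? │ser se┃           ┃      
  ┃      │      [OK]     │      ┃           ┃      
  ┃      └───────────────┘      ┃           ┃      
  ┃This module coordinates datab┃           ┃      
  ┃Data processing implements co┃           ┃      
  ┗━━━━━━━━━━━━━━━━━━━━━━━━━━━━━┛           ┃      
      ┃                                     ┃      
      ┃                                     ┃      
      ┃                                     ┃      
      ┗━━━━━━━━━━━━━━━━━━━━━━━━━━━━━━━━━━━━━┛      
                                                   


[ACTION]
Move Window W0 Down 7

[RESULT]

  ┠─────────────────────────────┨           ┃      
  ┃Error handling validates netw┃───────────┨      
  ┃The ar┌───────────────┐tes lo┃          ]┃      
  ┃The pr│    Confirm    │ user ┃         ▼]┃      
  ┃The sy│ Are you sure? │ser se┃         ▼]┃      
  ┃      │      [OK]     │      ┃           ┃      
  ┃      └───────────────┘      ┃           ┃      
  ┃This module coordinates datab┃           ┃      
  ┃Data processing implements co┃           ┃      
  ┗━━━━━━━━━━━━━━━━━━━━━━━━━━━━━┛           ┃      
      ┃                                     ┃      
      ┃                                     ┃      
      ┃                                     ┃      
      ┃                                     ┃      
      ┃                                     ┃      


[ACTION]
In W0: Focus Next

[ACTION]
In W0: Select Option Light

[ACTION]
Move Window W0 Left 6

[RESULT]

┃ ┠─────────────────────────────┨     ┃            
┠─┃Error handling validates netw┃─────┨            
┃ ┃The ar┌───────────────┐tes lo┃    ]┃            
┃>┃The pr│    Confirm    │ user ┃   ▼]┃            
┃ ┃The sy│ Are you sure? │ser se┃   ▼]┃            
┃ ┃      │      [OK]     │      ┃     ┃            
┃ ┃      └───────────────┘      ┃     ┃            
┃ ┃This module coordinates datab┃     ┃            
┃ ┃Data processing implements co┃     ┃            
┃ ┗━━━━━━━━━━━━━━━━━━━━━━━━━━━━━┛     ┃            
┃                                     ┃            
┃                                     ┃            
┃                                     ┃            
┃                                     ┃            
┃                                     ┃            


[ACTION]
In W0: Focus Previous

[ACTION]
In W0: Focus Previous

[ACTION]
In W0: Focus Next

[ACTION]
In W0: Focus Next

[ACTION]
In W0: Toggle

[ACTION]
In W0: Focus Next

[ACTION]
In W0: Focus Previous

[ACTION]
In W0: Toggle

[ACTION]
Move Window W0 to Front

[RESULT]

┃ FormWidget                          ┃            
┠─────────────────────────────────────┨            
┃  Name:       [                     ]┃            
┃> Role:       [Admin               ▼]┃            
┃  Priority:   [Low                 ▼]┃            
┃  Active:     [ ]                    ┃            
┃  Admin:      [ ]                    ┃            
┃                                     ┃            
┃                                     ┃            
┃                                     ┃            
┃                                     ┃            
┃                                     ┃            
┃                                     ┃            
┃                                     ┃            
┃                                     ┃            


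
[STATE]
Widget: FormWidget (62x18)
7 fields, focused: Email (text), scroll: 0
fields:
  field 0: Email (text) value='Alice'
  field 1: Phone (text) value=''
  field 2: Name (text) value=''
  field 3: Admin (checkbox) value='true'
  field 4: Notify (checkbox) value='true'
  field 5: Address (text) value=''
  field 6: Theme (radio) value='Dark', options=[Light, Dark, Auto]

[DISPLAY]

> Email:      [Alice                                         ]
  Phone:      [                                              ]
  Name:       [                                              ]
  Admin:      [x]                                             
  Notify:     [x]                                             
  Address:    [                                              ]
  Theme:      ( ) Light  (●) Dark  ( ) Auto                   
                                                              
                                                              
                                                              
                                                              
                                                              
                                                              
                                                              
                                                              
                                                              
                                                              
                                                              


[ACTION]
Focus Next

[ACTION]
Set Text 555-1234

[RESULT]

  Email:      [Alice                                         ]
> Phone:      [555-1234                                      ]
  Name:       [                                              ]
  Admin:      [x]                                             
  Notify:     [x]                                             
  Address:    [                                              ]
  Theme:      ( ) Light  (●) Dark  ( ) Auto                   
                                                              
                                                              
                                                              
                                                              
                                                              
                                                              
                                                              
                                                              
                                                              
                                                              
                                                              


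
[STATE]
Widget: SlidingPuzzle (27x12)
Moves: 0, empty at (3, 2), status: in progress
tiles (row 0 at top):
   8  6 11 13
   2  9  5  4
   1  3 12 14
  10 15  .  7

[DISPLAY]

┌────┬────┬────┬────┐      
│  8 │  6 │ 11 │ 13 │      
├────┼────┼────┼────┤      
│  2 │  9 │  5 │  4 │      
├────┼────┼────┼────┤      
│  1 │  3 │ 12 │ 14 │      
├────┼────┼────┼────┤      
│ 10 │ 15 │    │  7 │      
└────┴────┴────┴────┘      
Moves: 0                   
                           
                           


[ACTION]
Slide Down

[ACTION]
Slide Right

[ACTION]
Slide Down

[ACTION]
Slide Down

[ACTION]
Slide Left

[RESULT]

┌────┬────┬────┬────┐      
│  8 │ 11 │    │ 13 │      
├────┼────┼────┼────┤      
│  2 │  6 │  5 │  4 │      
├────┼────┼────┼────┤      
│  1 │  9 │  3 │ 14 │      
├────┼────┼────┼────┤      
│ 10 │ 15 │ 12 │  7 │      
└────┴────┴────┴────┘      
Moves: 5                   
                           
                           


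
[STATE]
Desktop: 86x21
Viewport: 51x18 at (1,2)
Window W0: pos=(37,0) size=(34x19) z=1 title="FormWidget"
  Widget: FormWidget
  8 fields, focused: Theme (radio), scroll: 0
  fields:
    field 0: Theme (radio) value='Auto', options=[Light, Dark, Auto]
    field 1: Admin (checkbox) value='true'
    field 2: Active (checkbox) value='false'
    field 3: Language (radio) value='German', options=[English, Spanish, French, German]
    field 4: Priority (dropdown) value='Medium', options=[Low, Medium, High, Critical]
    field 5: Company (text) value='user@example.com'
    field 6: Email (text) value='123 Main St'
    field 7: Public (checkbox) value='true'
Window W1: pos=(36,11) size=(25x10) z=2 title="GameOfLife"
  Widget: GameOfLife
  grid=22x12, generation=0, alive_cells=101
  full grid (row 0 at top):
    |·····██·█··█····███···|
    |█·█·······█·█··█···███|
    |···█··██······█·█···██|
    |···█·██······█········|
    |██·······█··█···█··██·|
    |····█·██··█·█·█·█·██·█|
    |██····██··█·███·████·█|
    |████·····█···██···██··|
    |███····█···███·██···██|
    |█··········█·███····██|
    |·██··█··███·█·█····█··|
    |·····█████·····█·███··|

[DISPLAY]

                                    ┠──────────────
                                    ┃> Theme:      
                                    ┃  Admin:      
                                    ┃  Active:     
                                    ┃  Language:   
                                    ┃  Priority:   
                                    ┃  Company:    
                                    ┃  Email:      
                                    ┃  Public:     
                                   ┏━━━━━━━━━━━━━━━
                                   ┃ GameOfLife    
                                   ┠───────────────
                                   ┃Gen: 0         
                                   ┃···█·██······█·
                                   ┃██·······█··█··
                                   ┃····█·██··█·█·█
                                   ┃██····██··█·███
                                   ┃████·····█···██


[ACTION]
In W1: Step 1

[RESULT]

                                    ┠──────────────
                                    ┃> Theme:      
                                    ┃  Admin:      
                                    ┃  Active:     
                                    ┃  Language:   
                                    ┃  Priority:   
                                    ┃  Company:    
                                    ┃  Email:      
                                    ┃  Public:     
                                   ┏━━━━━━━━━━━━━━━
                                   ┃ GameOfLife    
                                   ┠───────────────
                                   ┃Gen: 1         
                                   ┃··█·████·····█·
                                   ┃····█··█···██··
                                   ┃·····██████·█·█
                                   ┃█··█·██████·█··
                                   ┃···█··███·█····


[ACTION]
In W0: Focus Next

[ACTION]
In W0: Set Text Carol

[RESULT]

                                    ┠──────────────
                                    ┃  Theme:      
                                    ┃> Admin:      
                                    ┃  Active:     
                                    ┃  Language:   
                                    ┃  Priority:   
                                    ┃  Company:    
                                    ┃  Email:      
                                    ┃  Public:     
                                   ┏━━━━━━━━━━━━━━━
                                   ┃ GameOfLife    
                                   ┠───────────────
                                   ┃Gen: 1         
                                   ┃··█·████·····█·
                                   ┃····█··█···██··
                                   ┃·····██████·█·█
                                   ┃█··█·██████·█··
                                   ┃···█··███·█····


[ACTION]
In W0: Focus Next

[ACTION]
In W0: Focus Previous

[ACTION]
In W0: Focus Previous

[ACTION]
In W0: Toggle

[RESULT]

                                    ┠──────────────
                                    ┃> Theme:      
                                    ┃  Admin:      
                                    ┃  Active:     
                                    ┃  Language:   
                                    ┃  Priority:   
                                    ┃  Company:    
                                    ┃  Email:      
                                    ┃  Public:     
                                   ┏━━━━━━━━━━━━━━━
                                   ┃ GameOfLife    
                                   ┠───────────────
                                   ┃Gen: 1         
                                   ┃··█·████·····█·
                                   ┃····█··█···██··
                                   ┃·····██████·█·█
                                   ┃█··█·██████·█··
                                   ┃···█··███·█····
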